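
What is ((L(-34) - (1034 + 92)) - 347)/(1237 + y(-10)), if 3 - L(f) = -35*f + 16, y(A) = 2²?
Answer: -2676/1241 ≈ -2.1563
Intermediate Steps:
y(A) = 4
L(f) = -13 + 35*f (L(f) = 3 - (-35*f + 16) = 3 - (16 - 35*f) = 3 + (-16 + 35*f) = -13 + 35*f)
((L(-34) - (1034 + 92)) - 347)/(1237 + y(-10)) = (((-13 + 35*(-34)) - (1034 + 92)) - 347)/(1237 + 4) = (((-13 - 1190) - 1*1126) - 347)/1241 = ((-1203 - 1126) - 347)*(1/1241) = (-2329 - 347)*(1/1241) = -2676*1/1241 = -2676/1241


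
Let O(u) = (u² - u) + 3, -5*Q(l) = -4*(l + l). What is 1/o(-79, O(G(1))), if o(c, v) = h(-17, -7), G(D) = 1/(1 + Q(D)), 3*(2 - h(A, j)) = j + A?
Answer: ⅒ ≈ 0.10000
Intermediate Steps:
Q(l) = 8*l/5 (Q(l) = -(-4)*(l + l)/5 = -(-4)*2*l/5 = -(-8)*l/5 = 8*l/5)
h(A, j) = 2 - A/3 - j/3 (h(A, j) = 2 - (j + A)/3 = 2 - (A + j)/3 = 2 + (-A/3 - j/3) = 2 - A/3 - j/3)
G(D) = 1/(1 + 8*D/5)
O(u) = 3 + u² - u
o(c, v) = 10 (o(c, v) = 2 - ⅓*(-17) - ⅓*(-7) = 2 + 17/3 + 7/3 = 10)
1/o(-79, O(G(1))) = 1/10 = ⅒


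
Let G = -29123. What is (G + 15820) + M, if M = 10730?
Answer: -2573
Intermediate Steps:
(G + 15820) + M = (-29123 + 15820) + 10730 = -13303 + 10730 = -2573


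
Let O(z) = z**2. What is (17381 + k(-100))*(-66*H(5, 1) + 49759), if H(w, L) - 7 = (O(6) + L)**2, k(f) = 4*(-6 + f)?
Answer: -696203549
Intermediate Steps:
k(f) = -24 + 4*f
H(w, L) = 7 + (36 + L)**2 (H(w, L) = 7 + (6**2 + L)**2 = 7 + (36 + L)**2)
(17381 + k(-100))*(-66*H(5, 1) + 49759) = (17381 + (-24 + 4*(-100)))*(-66*(7 + (36 + 1)**2) + 49759) = (17381 + (-24 - 400))*(-66*(7 + 37**2) + 49759) = (17381 - 424)*(-66*(7 + 1369) + 49759) = 16957*(-66*1376 + 49759) = 16957*(-90816 + 49759) = 16957*(-41057) = -696203549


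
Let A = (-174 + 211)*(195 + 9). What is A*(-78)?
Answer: -588744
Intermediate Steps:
A = 7548 (A = 37*204 = 7548)
A*(-78) = 7548*(-78) = -588744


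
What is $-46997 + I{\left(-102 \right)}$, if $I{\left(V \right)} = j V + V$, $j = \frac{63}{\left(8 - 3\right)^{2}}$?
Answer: $- \frac{1183901}{25} \approx -47356.0$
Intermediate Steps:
$j = \frac{63}{25}$ ($j = \frac{63}{5^{2}} = \frac{63}{25} \approx 2.52$)
$I{\left(V \right)} = \frac{88 V}{25}$ ($I{\left(V \right)} = \frac{63 V}{25} + V = \frac{88 V}{25}$)
$-46997 + I{\left(-102 \right)} = -46997 + \frac{88}{25} \left(-102\right) = -46997 - \frac{8976}{25} = - \frac{1183901}{25}$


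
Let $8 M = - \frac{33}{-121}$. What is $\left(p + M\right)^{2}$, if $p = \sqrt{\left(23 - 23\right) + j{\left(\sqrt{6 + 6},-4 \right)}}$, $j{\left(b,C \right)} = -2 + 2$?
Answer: $\frac{9}{7744} \approx 0.0011622$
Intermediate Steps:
$j{\left(b,C \right)} = 0$
$M = \frac{3}{88}$ ($M = \frac{\left(-33\right) \frac{1}{-121}}{8} = \frac{\left(-33\right) \left(- \frac{1}{121}\right)}{8} = \frac{1}{8} \cdot \frac{3}{11} = \frac{3}{88} \approx 0.034091$)
$p = 0$ ($p = \sqrt{\left(23 - 23\right) + 0} = \sqrt{0 + 0} = \sqrt{0} = 0$)
$\left(p + M\right)^{2} = \left(0 + \frac{3}{88}\right)^{2} = \left(\frac{3}{88}\right)^{2} = \frac{9}{7744}$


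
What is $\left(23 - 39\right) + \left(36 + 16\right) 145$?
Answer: $7524$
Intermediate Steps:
$\left(23 - 39\right) + \left(36 + 16\right) 145 = -16 + 52 \cdot 145 = -16 + 7540 = 7524$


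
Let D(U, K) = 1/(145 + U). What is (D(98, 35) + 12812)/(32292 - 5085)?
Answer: 3113317/6611301 ≈ 0.47091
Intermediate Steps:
(D(98, 35) + 12812)/(32292 - 5085) = (1/(145 + 98) + 12812)/(32292 - 5085) = (1/243 + 12812)/27207 = (1/243 + 12812)*(1/27207) = (3113317/243)*(1/27207) = 3113317/6611301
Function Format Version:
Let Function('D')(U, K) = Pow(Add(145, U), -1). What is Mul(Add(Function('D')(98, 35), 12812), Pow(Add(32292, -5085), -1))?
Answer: Rational(3113317, 6611301) ≈ 0.47091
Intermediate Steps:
Mul(Add(Function('D')(98, 35), 12812), Pow(Add(32292, -5085), -1)) = Mul(Add(Pow(Add(145, 98), -1), 12812), Pow(Add(32292, -5085), -1)) = Mul(Add(Pow(243, -1), 12812), Pow(27207, -1)) = Mul(Add(Rational(1, 243), 12812), Rational(1, 27207)) = Mul(Rational(3113317, 243), Rational(1, 27207)) = Rational(3113317, 6611301)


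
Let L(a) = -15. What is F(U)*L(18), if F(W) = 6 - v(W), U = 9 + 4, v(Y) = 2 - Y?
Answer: -255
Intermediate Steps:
U = 13
F(W) = 4 + W (F(W) = 6 - (2 - W) = 6 + (-2 + W) = 4 + W)
F(U)*L(18) = (4 + 13)*(-15) = 17*(-15) = -255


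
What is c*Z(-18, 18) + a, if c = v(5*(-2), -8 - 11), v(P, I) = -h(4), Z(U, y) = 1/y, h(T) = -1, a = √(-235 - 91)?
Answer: 1/18 + I*√326 ≈ 0.055556 + 18.055*I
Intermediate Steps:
a = I*√326 (a = √(-326) = I*√326 ≈ 18.055*I)
v(P, I) = 1 (v(P, I) = -1*(-1) = 1)
c = 1
c*Z(-18, 18) + a = 1/18 + I*√326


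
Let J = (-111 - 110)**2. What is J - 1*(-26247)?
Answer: 75088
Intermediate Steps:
J = 48841 (J = (-221)**2 = 48841)
J - 1*(-26247) = 48841 - 1*(-26247) = 48841 + 26247 = 75088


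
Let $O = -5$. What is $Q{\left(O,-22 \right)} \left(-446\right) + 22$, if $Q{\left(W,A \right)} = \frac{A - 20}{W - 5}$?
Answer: $- \frac{9256}{5} \approx -1851.2$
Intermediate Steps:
$Q{\left(W,A \right)} = \frac{-20 + A}{-5 + W}$
$Q{\left(O,-22 \right)} \left(-446\right) + 22 = \frac{-20 - 22}{-5 - 5} \left(-446\right) + 22 = \frac{1}{-10} \left(-42\right) \left(-446\right) + 22 = \left(- \frac{1}{10}\right) \left(-42\right) \left(-446\right) + 22 = \frac{21}{5} \left(-446\right) + 22 = - \frac{9366}{5} + 22 = - \frac{9256}{5}$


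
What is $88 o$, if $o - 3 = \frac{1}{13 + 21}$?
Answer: $\frac{4532}{17} \approx 266.59$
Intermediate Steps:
$o = \frac{103}{34}$ ($o = 3 + \frac{1}{13 + 21} = 3 + \frac{1}{34} = \frac{103}{34} \approx 3.0294$)
$88 o = 88 \cdot \frac{103}{34} = \frac{4532}{17}$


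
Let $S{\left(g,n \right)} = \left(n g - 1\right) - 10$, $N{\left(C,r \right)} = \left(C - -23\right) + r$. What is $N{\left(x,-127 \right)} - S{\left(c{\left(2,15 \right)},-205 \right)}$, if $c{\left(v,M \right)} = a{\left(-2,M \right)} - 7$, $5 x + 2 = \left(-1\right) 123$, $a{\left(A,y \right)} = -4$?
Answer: $-2373$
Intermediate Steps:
$x = -25$ ($x = - \frac{2}{5} + \frac{\left(-1\right) 123}{5} = - \frac{2}{5} + \frac{1}{5} \left(-123\right) = - \frac{2}{5} - \frac{123}{5} = -25$)
$c{\left(v,M \right)} = -11$ ($c{\left(v,M \right)} = -4 - 7 = -11$)
$N{\left(C,r \right)} = 23 + C + r$ ($N{\left(C,r \right)} = \left(C + 23\right) + r = \left(23 + C\right) + r = 23 + C + r$)
$S{\left(g,n \right)} = -11 + g n$ ($S{\left(g,n \right)} = \left(g n - 1\right) - 10 = \left(-1 + g n\right) - 10 = -11 + g n$)
$N{\left(x,-127 \right)} - S{\left(c{\left(2,15 \right)},-205 \right)} = \left(23 - 25 - 127\right) - \left(-11 - -2255\right) = -129 - \left(-11 + 2255\right) = -129 - 2244 = -2373$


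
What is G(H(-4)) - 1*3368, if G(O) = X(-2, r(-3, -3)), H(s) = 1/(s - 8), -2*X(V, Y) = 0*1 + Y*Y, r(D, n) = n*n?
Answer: -6817/2 ≈ -3408.5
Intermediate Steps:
r(D, n) = n²
X(V, Y) = -Y²/2 (X(V, Y) = -(0*1 + Y*Y)/2 = -(0 + Y²)/2 = -Y²/2)
H(s) = 1/(-8 + s)
G(O) = -81/2 (G(O) = -((-3)²)²/2 = -½*9² = -½*81 = -81/2)
G(H(-4)) - 1*3368 = -81/2 - 1*3368 = -81/2 - 3368 = -6817/2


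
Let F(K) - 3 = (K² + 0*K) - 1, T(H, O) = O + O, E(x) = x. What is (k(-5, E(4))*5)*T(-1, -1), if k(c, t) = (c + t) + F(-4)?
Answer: -170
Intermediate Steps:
T(H, O) = 2*O
F(K) = 2 + K² (F(K) = 3 + ((K² + 0*K) - 1) = 3 + ((K² + 0) - 1) = 3 + (K² - 1) = 3 + (-1 + K²) = 2 + K²)
k(c, t) = 18 + c + t (k(c, t) = (c + t) + (2 + (-4)²) = (c + t) + (2 + 16) = (c + t) + 18 = 18 + c + t)
(k(-5, E(4))*5)*T(-1, -1) = ((18 - 5 + 4)*5)*(2*(-1)) = (17*5)*(-2) = 85*(-2) = -170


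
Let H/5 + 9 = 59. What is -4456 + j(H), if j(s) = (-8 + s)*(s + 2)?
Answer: 56528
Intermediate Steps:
H = 250 (H = -45 + 5*59 = -45 + 295 = 250)
j(s) = (-8 + s)*(2 + s)
-4456 + j(H) = -4456 + (-16 + 250² - 6*250) = -4456 + (-16 + 62500 - 1500) = -4456 + 60984 = 56528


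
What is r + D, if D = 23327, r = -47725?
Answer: -24398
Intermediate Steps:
r + D = -47725 + 23327 = -24398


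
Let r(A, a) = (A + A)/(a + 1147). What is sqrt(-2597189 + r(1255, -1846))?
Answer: I*sqrt(1268990897079)/699 ≈ 1611.6*I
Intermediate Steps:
r(A, a) = 2*A/(1147 + a) (r(A, a) = (2*A)/(1147 + a) = 2*A/(1147 + a))
sqrt(-2597189 + r(1255, -1846)) = sqrt(-2597189 + 2*1255/(1147 - 1846)) = sqrt(-2597189 + 2*1255/(-699)) = sqrt(-2597189 + 2*1255*(-1/699)) = sqrt(-2597189 - 2510/699) = sqrt(-1815437621/699) = I*sqrt(1268990897079)/699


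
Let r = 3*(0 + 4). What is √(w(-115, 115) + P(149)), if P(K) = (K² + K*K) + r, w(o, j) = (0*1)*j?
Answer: √44414 ≈ 210.75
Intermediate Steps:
r = 12 (r = 3*4 = 12)
w(o, j) = 0 (w(o, j) = 0*j = 0)
P(K) = 12 + 2*K² (P(K) = (K² + K*K) + 12 = (K² + K²) + 12 = 2*K² + 12 = 12 + 2*K²)
√(w(-115, 115) + P(149)) = √(0 + (12 + 2*149²)) = √(0 + (12 + 2*22201)) = √(0 + (12 + 44402)) = √(0 + 44414) = √44414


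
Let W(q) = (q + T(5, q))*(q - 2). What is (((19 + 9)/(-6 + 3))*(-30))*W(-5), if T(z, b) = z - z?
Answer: 9800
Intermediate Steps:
T(z, b) = 0
W(q) = q*(-2 + q) (W(q) = (q + 0)*(q - 2) = q*(-2 + q))
(((19 + 9)/(-6 + 3))*(-30))*W(-5) = (((19 + 9)/(-6 + 3))*(-30))*(-5*(-2 - 5)) = ((28/(-3))*(-30))*(-5*(-7)) = ((28*(-⅓))*(-30))*35 = -28/3*(-30)*35 = 280*35 = 9800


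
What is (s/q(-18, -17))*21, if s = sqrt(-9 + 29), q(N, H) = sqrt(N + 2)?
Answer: -21*I*sqrt(5)/2 ≈ -23.479*I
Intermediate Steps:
q(N, H) = sqrt(2 + N)
s = 2*sqrt(5) (s = sqrt(20) = 2*sqrt(5) ≈ 4.4721)
(s/q(-18, -17))*21 = ((2*sqrt(5))/(sqrt(2 - 18)))*21 = ((2*sqrt(5))/(sqrt(-16)))*21 = ((2*sqrt(5))/((4*I)))*21 = ((2*sqrt(5))*(-I/4))*21 = -I*sqrt(5)/2*21 = -21*I*sqrt(5)/2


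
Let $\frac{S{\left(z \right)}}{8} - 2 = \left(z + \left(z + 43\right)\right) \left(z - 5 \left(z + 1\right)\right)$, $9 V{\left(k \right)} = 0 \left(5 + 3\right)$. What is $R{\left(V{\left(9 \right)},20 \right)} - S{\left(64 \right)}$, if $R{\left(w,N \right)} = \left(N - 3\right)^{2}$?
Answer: $357321$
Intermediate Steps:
$V{\left(k \right)} = 0$ ($V{\left(k \right)} = \frac{0 \left(5 + 3\right)}{9} = \frac{0 \cdot 8}{9} = \frac{1}{9} \cdot 0 = 0$)
$R{\left(w,N \right)} = \left(-3 + N\right)^{2}$
$S{\left(z \right)} = 16 + 8 \left(-5 - 4 z\right) \left(43 + 2 z\right)$ ($S{\left(z \right)} = 16 + 8 \left(z + \left(z + 43\right)\right) \left(z - 5 \left(z + 1\right)\right) = 16 + 8 \left(z + \left(43 + z\right)\right) \left(z - 5 \left(1 + z\right)\right) = 16 + 8 \left(43 + 2 z\right) \left(z - \left(5 + 5 z\right)\right) = 16 + 8 \left(43 + 2 z\right) \left(-5 - 4 z\right) = 16 + 8 \left(-5 - 4 z\right) \left(43 + 2 z\right)$)
$R{\left(V{\left(9 \right)},20 \right)} - S{\left(64 \right)} = \left(-3 + 20\right)^{2} - \left(-1704 - 93184 - 64 \cdot 64^{2}\right) = 17^{2} - \left(-1704 - 93184 - 262144\right) = 289 - \left(-1704 - 93184 - 262144\right) = 289 - -357032 = 289 + 357032 = 357321$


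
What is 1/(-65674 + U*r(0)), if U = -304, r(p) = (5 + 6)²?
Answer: -1/102458 ≈ -9.7601e-6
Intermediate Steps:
r(p) = 121 (r(p) = 11² = 121)
1/(-65674 + U*r(0)) = 1/(-65674 - 304*121) = 1/(-65674 - 36784) = 1/(-102458) = -1/102458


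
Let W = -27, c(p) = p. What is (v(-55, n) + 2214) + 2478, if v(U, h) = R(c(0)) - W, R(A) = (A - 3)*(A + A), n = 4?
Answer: 4719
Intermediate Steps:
R(A) = 2*A*(-3 + A) (R(A) = (-3 + A)*(2*A) = 2*A*(-3 + A))
v(U, h) = 27 (v(U, h) = 2*0*(-3 + 0) - 1*(-27) = 2*0*(-3) + 27 = 0 + 27 = 27)
(v(-55, n) + 2214) + 2478 = (27 + 2214) + 2478 = 2241 + 2478 = 4719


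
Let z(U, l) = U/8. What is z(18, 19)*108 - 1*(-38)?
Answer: 281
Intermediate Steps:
z(U, l) = U/8 (z(U, l) = U*(1/8) = U/8)
z(18, 19)*108 - 1*(-38) = ((1/8)*18)*108 - 1*(-38) = (9/4)*108 + 38 = 243 + 38 = 281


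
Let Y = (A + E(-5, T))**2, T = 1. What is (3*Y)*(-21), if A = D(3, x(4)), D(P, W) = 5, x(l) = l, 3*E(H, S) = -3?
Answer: -1008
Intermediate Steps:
E(H, S) = -1 (E(H, S) = (1/3)*(-3) = -1)
A = 5
Y = 16 (Y = (5 - 1)**2 = 4**2 = 16)
(3*Y)*(-21) = (3*16)*(-21) = 48*(-21) = -1008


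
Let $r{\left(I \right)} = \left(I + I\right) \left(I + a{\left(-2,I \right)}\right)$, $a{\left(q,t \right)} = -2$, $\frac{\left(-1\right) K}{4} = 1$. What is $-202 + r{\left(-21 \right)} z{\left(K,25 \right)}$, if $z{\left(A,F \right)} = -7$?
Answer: $-6964$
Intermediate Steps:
$K = -4$ ($K = \left(-4\right) 1 = -4$)
$r{\left(I \right)} = 2 I \left(-2 + I\right)$ ($r{\left(I \right)} = \left(I + I\right) \left(I - 2\right) = 2 I \left(-2 + I\right)$)
$-202 + r{\left(-21 \right)} z{\left(K,25 \right)} = -202 + 2 \left(-21\right) \left(-2 - 21\right) \left(-7\right) = -202 + 2 \left(-21\right) \left(-23\right) \left(-7\right) = -202 + 966 \left(-7\right) = -202 - 6762 = -6964$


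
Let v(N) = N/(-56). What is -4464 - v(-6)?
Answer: -124995/28 ≈ -4464.1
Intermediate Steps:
v(N) = -N/56 (v(N) = N*(-1/56) = -N/56)
-4464 - v(-6) = -4464 - (-1)*(-6)/56 = -4464 - 1*3/28 = -4464 - 3/28 = -124995/28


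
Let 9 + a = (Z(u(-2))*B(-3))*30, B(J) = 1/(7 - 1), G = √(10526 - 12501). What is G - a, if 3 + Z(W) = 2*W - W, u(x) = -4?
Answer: 44 + 5*I*√79 ≈ 44.0 + 44.441*I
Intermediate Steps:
G = 5*I*√79 (G = √(-1975) = 5*I*√79 ≈ 44.441*I)
Z(W) = -3 + W (Z(W) = -3 + (2*W - W) = -3 + W)
B(J) = ⅙ (B(J) = 1/6 = ⅙)
a = -44 (a = -9 + ((-3 - 4)*(⅙))*30 = -9 - 7*⅙*30 = -9 - 7/6*30 = -9 - 35 = -44)
G - a = 5*I*√79 - 1*(-44) = 5*I*√79 + 44 = 44 + 5*I*√79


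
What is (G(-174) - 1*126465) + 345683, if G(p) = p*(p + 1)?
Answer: 249320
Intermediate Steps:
G(p) = p*(1 + p)
(G(-174) - 1*126465) + 345683 = (-174*(1 - 174) - 1*126465) + 345683 = (-174*(-173) - 126465) + 345683 = (30102 - 126465) + 345683 = -96363 + 345683 = 249320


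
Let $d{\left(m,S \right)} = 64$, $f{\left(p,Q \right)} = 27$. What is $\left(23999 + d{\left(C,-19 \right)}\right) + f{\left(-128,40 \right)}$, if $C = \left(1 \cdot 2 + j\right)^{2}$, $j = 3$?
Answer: $24090$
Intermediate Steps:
$C = 25$ ($C = \left(1 \cdot 2 + 3\right)^{2} = \left(2 + 3\right)^{2} = 5^{2} = 25$)
$\left(23999 + d{\left(C,-19 \right)}\right) + f{\left(-128,40 \right)} = \left(23999 + 64\right) + 27 = 24063 + 27 = 24090$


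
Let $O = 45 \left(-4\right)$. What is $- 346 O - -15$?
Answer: $62295$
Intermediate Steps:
$O = -180$
$- 346 O - -15 = \left(-346\right) \left(-180\right) - -15 = 62280 + \left(-7 + 22\right) = 62280 + 15 = 62295$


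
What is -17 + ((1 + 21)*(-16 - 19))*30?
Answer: -23117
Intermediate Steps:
-17 + ((1 + 21)*(-16 - 19))*30 = -17 + (22*(-35))*30 = -17 - 770*30 = -17 - 23100 = -23117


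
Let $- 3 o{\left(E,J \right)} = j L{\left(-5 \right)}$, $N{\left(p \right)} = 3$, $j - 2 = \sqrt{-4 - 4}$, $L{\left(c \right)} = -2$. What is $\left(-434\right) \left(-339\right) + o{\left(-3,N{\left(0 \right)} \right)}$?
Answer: $\frac{441382}{3} + \frac{4 i \sqrt{2}}{3} \approx 1.4713 \cdot 10^{5} + 1.8856 i$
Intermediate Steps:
$j = 2 + 2 i \sqrt{2}$ ($j = 2 + \sqrt{-4 - 4} = 2 + \sqrt{-8} = 2 + 2 i \sqrt{2} \approx 2.0 + 2.8284 i$)
$o{\left(E,J \right)} = \frac{4}{3} + \frac{4 i \sqrt{2}}{3}$ ($o{\left(E,J \right)} = - \frac{\left(2 + 2 i \sqrt{2}\right) \left(-2\right)}{3} = - \frac{-4 - 4 i \sqrt{2}}{3} = \frac{4}{3} + \frac{4 i \sqrt{2}}{3}$)
$\left(-434\right) \left(-339\right) + o{\left(-3,N{\left(0 \right)} \right)} = \left(-434\right) \left(-339\right) + \left(\frac{4}{3} + \frac{4 i \sqrt{2}}{3}\right) = 147126 + \left(\frac{4}{3} + \frac{4 i \sqrt{2}}{3}\right) = \frac{441382}{3} + \frac{4 i \sqrt{2}}{3}$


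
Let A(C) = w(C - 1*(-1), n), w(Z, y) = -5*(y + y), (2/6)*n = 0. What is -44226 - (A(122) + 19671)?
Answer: -63897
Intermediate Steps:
n = 0 (n = 3*0 = 0)
w(Z, y) = -10*y
A(C) = 0 (A(C) = -10*0 = 0)
-44226 - (A(122) + 19671) = -44226 - (0 + 19671) = -44226 - 1*19671 = -44226 - 19671 = -63897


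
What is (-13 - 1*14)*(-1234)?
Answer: 33318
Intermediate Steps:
(-13 - 1*14)*(-1234) = (-13 - 14)*(-1234) = -27*(-1234) = 33318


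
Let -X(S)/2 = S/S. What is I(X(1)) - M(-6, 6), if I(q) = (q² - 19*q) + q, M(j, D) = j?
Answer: 46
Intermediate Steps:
X(S) = -2 (X(S) = -2*S/S = -2*1 = -2)
I(q) = q² - 18*q
I(X(1)) - M(-6, 6) = -2*(-18 - 2) - 1*(-6) = -2*(-20) + 6 = 40 + 6 = 46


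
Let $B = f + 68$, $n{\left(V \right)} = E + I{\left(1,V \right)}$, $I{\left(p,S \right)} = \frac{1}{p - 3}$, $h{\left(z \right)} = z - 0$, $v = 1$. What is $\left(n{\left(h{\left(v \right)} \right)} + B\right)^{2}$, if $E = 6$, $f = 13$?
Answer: $\frac{29929}{4} \approx 7482.3$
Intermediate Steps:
$h{\left(z \right)} = z$ ($h{\left(z \right)} = z + 0 = z$)
$I{\left(p,S \right)} = \frac{1}{-3 + p}$
$n{\left(V \right)} = \frac{11}{2}$ ($n{\left(V \right)} = 6 + \frac{1}{-3 + 1} = 6 + \frac{1}{-2} = 6 - \frac{1}{2} = \frac{11}{2}$)
$B = 81$ ($B = 13 + 68 = 81$)
$\left(n{\left(h{\left(v \right)} \right)} + B\right)^{2} = \left(\frac{11}{2} + 81\right)^{2} = \left(\frac{173}{2}\right)^{2} = \frac{29929}{4}$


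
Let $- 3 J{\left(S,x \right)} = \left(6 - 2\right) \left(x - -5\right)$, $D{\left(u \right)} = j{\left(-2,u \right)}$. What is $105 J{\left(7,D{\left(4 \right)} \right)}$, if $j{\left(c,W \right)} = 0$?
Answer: $-700$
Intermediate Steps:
$D{\left(u \right)} = 0$
$J{\left(S,x \right)} = - \frac{20}{3} - \frac{4 x}{3}$ ($J{\left(S,x \right)} = - \frac{\left(6 - 2\right) \left(x - -5\right)}{3} = - \frac{4 \left(x + 5\right)}{3} = - \frac{4 \left(5 + x\right)}{3} = - \frac{20 + 4 x}{3} = - \frac{20}{3} - \frac{4 x}{3}$)
$105 J{\left(7,D{\left(4 \right)} \right)} = 105 \left(- \frac{20}{3} - 0\right) = 105 \left(- \frac{20}{3} + 0\right) = 105 \left(- \frac{20}{3}\right) = -700$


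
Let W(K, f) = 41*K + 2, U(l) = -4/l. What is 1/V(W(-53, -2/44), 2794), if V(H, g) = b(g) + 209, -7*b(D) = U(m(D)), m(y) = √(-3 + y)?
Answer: 28582631/5973769863 - 28*√2791/5973769863 ≈ 0.0047844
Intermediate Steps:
b(D) = 4/(7*√(-3 + D)) (b(D) = -(-4)/(7*(√(-3 + D))) = -(-4)/(7*√(-3 + D)) = 4/(7*√(-3 + D)))
W(K, f) = 2 + 41*K
V(H, g) = 209 + 4/(7*√(-3 + g)) (V(H, g) = 4/(7*√(-3 + g)) + 209 = 209 + 4/(7*√(-3 + g)))
1/V(W(-53, -2/44), 2794) = 1/(209 + 4/(7*√(-3 + 2794))) = 1/(209 + 4/(7*√2791)) = 1/(209 + 4*(√2791/2791)/7) = 1/(209 + 4*√2791/19537)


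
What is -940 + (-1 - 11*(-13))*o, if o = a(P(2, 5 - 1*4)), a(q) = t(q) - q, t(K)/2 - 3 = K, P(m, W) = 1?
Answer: 54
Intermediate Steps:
t(K) = 6 + 2*K
a(q) = 6 + q (a(q) = (6 + 2*q) - q = 6 + q)
o = 7 (o = 6 + 1 = 7)
-940 + (-1 - 11*(-13))*o = -940 + (-1 - 11*(-13))*7 = -940 + (-1 + 143)*7 = -940 + 142*7 = -940 + 994 = 54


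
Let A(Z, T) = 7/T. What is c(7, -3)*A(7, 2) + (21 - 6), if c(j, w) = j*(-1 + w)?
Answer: -83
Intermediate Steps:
c(7, -3)*A(7, 2) + (21 - 6) = (7*(-1 - 3))*(7/2) + (21 - 6) = (7*(-4))*(7*(1/2)) + 15 = -28*7/2 + 15 = -98 + 15 = -83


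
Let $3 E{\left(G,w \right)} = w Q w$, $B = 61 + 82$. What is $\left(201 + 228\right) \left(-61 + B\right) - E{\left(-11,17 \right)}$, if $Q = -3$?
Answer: $35467$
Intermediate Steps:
$B = 143$
$E{\left(G,w \right)} = - w^{2}$ ($E{\left(G,w \right)} = \frac{w \left(-3\right) w}{3} = \frac{- 3 w w}{3} = \frac{\left(-3\right) w^{2}}{3} = - w^{2}$)
$\left(201 + 228\right) \left(-61 + B\right) - E{\left(-11,17 \right)} = \left(201 + 228\right) \left(-61 + 143\right) - - 17^{2} = 429 \cdot 82 - \left(-1\right) 289 = 35178 - -289 = 35178 + 289 = 35467$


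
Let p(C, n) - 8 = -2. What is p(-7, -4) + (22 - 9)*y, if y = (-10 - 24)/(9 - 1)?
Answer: -197/4 ≈ -49.250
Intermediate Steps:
y = -17/4 (y = -34/8 = -34*⅛ = -17/4 ≈ -4.2500)
p(C, n) = 6 (p(C, n) = 8 - 2 = 6)
p(-7, -4) + (22 - 9)*y = 6 + (22 - 9)*(-17/4) = 6 + 13*(-17/4) = 6 - 221/4 = -197/4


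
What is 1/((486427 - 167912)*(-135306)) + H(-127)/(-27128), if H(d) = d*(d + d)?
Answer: -347555680619837/292283790181380 ≈ -1.1891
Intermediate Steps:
H(d) = 2*d² (H(d) = d*(2*d) = 2*d²)
1/((486427 - 167912)*(-135306)) + H(-127)/(-27128) = 1/((486427 - 167912)*(-135306)) + (2*(-127)²)/(-27128) = -1/135306/318515 + (2*16129)*(-1/27128) = (1/318515)*(-1/135306) + 32258*(-1/27128) = -1/43096990590 - 16129/13564 = -347555680619837/292283790181380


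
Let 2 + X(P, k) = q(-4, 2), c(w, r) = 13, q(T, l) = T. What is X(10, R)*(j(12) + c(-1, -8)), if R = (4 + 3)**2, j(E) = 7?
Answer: -120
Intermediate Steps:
R = 49 (R = 7**2 = 49)
X(P, k) = -6 (X(P, k) = -2 - 4 = -6)
X(10, R)*(j(12) + c(-1, -8)) = -6*(7 + 13) = -6*20 = -120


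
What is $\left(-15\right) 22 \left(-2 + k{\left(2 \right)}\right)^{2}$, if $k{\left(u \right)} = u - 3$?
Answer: $-2970$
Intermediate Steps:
$k{\left(u \right)} = -3 + u$ ($k{\left(u \right)} = u - 3 = -3 + u$)
$\left(-15\right) 22 \left(-2 + k{\left(2 \right)}\right)^{2} = \left(-15\right) 22 \left(-2 + \left(-3 + 2\right)\right)^{2} = - 330 \left(-2 - 1\right)^{2} = - 330 \left(-3\right)^{2} = \left(-330\right) 9 = -2970$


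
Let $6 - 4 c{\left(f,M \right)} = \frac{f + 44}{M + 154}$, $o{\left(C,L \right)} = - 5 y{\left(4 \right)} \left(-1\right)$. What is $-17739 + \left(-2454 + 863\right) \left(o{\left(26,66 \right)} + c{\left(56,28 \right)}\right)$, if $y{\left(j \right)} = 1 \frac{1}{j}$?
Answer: $- \frac{7970037}{364} \approx -21896.0$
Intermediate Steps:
$y{\left(j \right)} = \frac{1}{j}$
$o{\left(C,L \right)} = \frac{5}{4}$ ($o{\left(C,L \right)} = - \frac{5}{4} \left(-1\right) = \left(-5\right) \frac{1}{4} \left(-1\right) = \left(- \frac{5}{4}\right) \left(-1\right) = \frac{5}{4}$)
$c{\left(f,M \right)} = \frac{3}{2} - \frac{44 + f}{4 \left(154 + M\right)}$ ($c{\left(f,M \right)} = \frac{3}{2} - \frac{\left(f + 44\right) \frac{1}{M + 154}}{4} = \frac{3}{2} - \frac{\left(44 + f\right) \frac{1}{154 + M}}{4} = \frac{3}{2} - \frac{\frac{1}{154 + M} \left(44 + f\right)}{4} = \frac{3}{2} - \frac{44 + f}{4 \left(154 + M\right)}$)
$-17739 + \left(-2454 + 863\right) \left(o{\left(26,66 \right)} + c{\left(56,28 \right)}\right) = -17739 + \left(-2454 + 863\right) \left(\frac{5}{4} + \frac{880 - 56 + 6 \cdot 28}{4 \left(154 + 28\right)}\right) = -17739 - 1591 \left(\frac{5}{4} + \frac{880 - 56 + 168}{4 \cdot 182}\right) = -17739 - 1591 \left(\frac{5}{4} + \frac{1}{4} \cdot \frac{1}{182} \cdot 992\right) = -17739 - 1591 \left(\frac{5}{4} + \frac{124}{91}\right) = -17739 - \frac{1513041}{364} = - \frac{7970037}{364}$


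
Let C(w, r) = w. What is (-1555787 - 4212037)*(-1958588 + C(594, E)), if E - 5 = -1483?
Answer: 11293364785056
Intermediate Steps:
E = -1478 (E = 5 - 1483 = -1478)
(-1555787 - 4212037)*(-1958588 + C(594, E)) = (-1555787 - 4212037)*(-1958588 + 594) = -5767824*(-1957994) = 11293364785056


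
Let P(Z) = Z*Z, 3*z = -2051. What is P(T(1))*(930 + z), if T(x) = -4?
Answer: 11824/3 ≈ 3941.3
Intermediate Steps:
z = -2051/3 (z = (⅓)*(-2051) = -2051/3 ≈ -683.67)
P(Z) = Z²
P(T(1))*(930 + z) = (-4)²*(930 - 2051/3) = 16*(739/3) = 11824/3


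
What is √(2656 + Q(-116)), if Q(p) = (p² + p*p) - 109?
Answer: √29459 ≈ 171.64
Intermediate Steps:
Q(p) = -109 + 2*p² (Q(p) = (p² + p²) - 109 = 2*p² - 109 = -109 + 2*p²)
√(2656 + Q(-116)) = √(2656 + (-109 + 2*(-116)²)) = √(2656 + (-109 + 2*13456)) = √(2656 + (-109 + 26912)) = √(2656 + 26803) = √29459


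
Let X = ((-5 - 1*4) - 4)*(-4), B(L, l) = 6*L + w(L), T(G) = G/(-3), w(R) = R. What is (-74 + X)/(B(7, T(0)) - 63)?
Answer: 11/7 ≈ 1.5714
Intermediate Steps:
T(G) = -G/3 (T(G) = G*(-⅓) = -G/3)
B(L, l) = 7*L (B(L, l) = 6*L + L = 7*L)
X = 52 (X = ((-5 - 4) - 4)*(-4) = (-9 - 4)*(-4) = -13*(-4) = 52)
(-74 + X)/(B(7, T(0)) - 63) = (-74 + 52)/(7*7 - 63) = -22/(49 - 63) = -22/(-14) = -22*(-1/14) = 11/7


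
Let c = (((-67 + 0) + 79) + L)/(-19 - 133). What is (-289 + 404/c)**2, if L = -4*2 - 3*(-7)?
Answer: 4710488689/625 ≈ 7.5368e+6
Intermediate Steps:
L = 13 (L = -8 + 21 = 13)
c = -25/152 (c = (((-67 + 0) + 79) + 13)/(-19 - 133) = ((-67 + 79) + 13)/(-152) = (12 + 13)*(-1/152) = 25*(-1/152) = -25/152 ≈ -0.16447)
(-289 + 404/c)**2 = (-289 + 404/(-25/152))**2 = (-289 + 404*(-152/25))**2 = (-289 - 61408/25)**2 = (-68633/25)**2 = 4710488689/625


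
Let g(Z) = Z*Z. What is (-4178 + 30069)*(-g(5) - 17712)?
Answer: -459228667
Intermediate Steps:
g(Z) = Z²
(-4178 + 30069)*(-g(5) - 17712) = (-4178 + 30069)*(-1*5² - 17712) = 25891*(-1*25 - 17712) = 25891*(-25 - 17712) = 25891*(-17737) = -459228667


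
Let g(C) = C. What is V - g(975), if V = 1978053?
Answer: 1977078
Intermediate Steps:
V - g(975) = 1978053 - 1*975 = 1978053 - 975 = 1977078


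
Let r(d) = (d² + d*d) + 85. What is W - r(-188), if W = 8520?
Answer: -62253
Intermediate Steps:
r(d) = 85 + 2*d² (r(d) = (d² + d²) + 85 = 2*d² + 85 = 85 + 2*d²)
W - r(-188) = 8520 - (85 + 2*(-188)²) = 8520 - (85 + 2*35344) = 8520 - (85 + 70688) = 8520 - 1*70773 = 8520 - 70773 = -62253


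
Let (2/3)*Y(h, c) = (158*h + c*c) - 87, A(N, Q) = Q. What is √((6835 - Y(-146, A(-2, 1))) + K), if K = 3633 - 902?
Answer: √44297 ≈ 210.47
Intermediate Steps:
Y(h, c) = -261/2 + 237*h + 3*c²/2 (Y(h, c) = 3*((158*h + c*c) - 87)/2 = 3*((158*h + c²) - 87)/2 = 3*((c² + 158*h) - 87)/2 = 3*(-87 + c² + 158*h)/2 = -261/2 + 237*h + 3*c²/2)
K = 2731
√((6835 - Y(-146, A(-2, 1))) + K) = √((6835 - (-261/2 + 237*(-146) + (3/2)*1²)) + 2731) = √((6835 - (-261/2 - 34602 + (3/2)*1)) + 2731) = √((6835 - (-261/2 - 34602 + 3/2)) + 2731) = √((6835 - 1*(-34731)) + 2731) = √((6835 + 34731) + 2731) = √(41566 + 2731) = √44297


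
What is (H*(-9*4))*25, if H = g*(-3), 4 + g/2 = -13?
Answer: -91800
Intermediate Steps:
g = -34 (g = -8 + 2*(-13) = -8 - 26 = -34)
H = 102 (H = -34*(-3) = 102)
(H*(-9*4))*25 = (102*(-9*4))*25 = (102*(-36))*25 = -3672*25 = -91800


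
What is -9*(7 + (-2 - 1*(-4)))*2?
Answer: -162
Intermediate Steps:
-9*(7 + (-2 - 1*(-4)))*2 = -9*(7 + (-2 + 4))*2 = -9*(7 + 2)*2 = -9*9*2 = -81*2 = -162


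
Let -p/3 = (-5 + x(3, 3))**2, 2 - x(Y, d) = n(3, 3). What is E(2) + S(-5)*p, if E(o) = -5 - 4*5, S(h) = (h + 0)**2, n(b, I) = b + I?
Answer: -6100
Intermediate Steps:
n(b, I) = I + b
S(h) = h**2
E(o) = -25 (E(o) = -5 - 20 = -25)
x(Y, d) = -4 (x(Y, d) = 2 - (3 + 3) = 2 - 1*6 = 2 - 6 = -4)
p = -243 (p = -3*(-5 - 4)**2 = -3*(-9)**2 = -3*81 = -243)
E(2) + S(-5)*p = -25 + (-5)**2*(-243) = -25 + 25*(-243) = -25 - 6075 = -6100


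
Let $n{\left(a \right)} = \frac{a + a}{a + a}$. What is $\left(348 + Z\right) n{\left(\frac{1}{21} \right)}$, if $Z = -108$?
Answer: $240$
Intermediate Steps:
$n{\left(a \right)} = 1$ ($n{\left(a \right)} = \frac{2 a}{2 a} = 2 a \frac{1}{2 a} = 1$)
$\left(348 + Z\right) n{\left(\frac{1}{21} \right)} = \left(348 - 108\right) 1 = 240 \cdot 1 = 240$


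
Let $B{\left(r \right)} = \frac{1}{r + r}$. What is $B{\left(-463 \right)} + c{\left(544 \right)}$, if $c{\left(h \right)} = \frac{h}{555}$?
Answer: $\frac{503189}{513930} \approx 0.9791$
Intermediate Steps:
$B{\left(r \right)} = \frac{1}{2 r}$
$c{\left(h \right)} = \frac{h}{555}$ ($c{\left(h \right)} = h \frac{1}{555} = \frac{h}{555}$)
$B{\left(-463 \right)} + c{\left(544 \right)} = \frac{1}{2 \left(-463\right)} + \frac{1}{555} \cdot 544 = \frac{1}{2} \left(- \frac{1}{463}\right) + \frac{544}{555} = - \frac{1}{926} + \frac{544}{555} = \frac{503189}{513930}$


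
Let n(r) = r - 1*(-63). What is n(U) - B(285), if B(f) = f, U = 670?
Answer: 448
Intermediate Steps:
n(r) = 63 + r (n(r) = r + 63 = 63 + r)
n(U) - B(285) = (63 + 670) - 1*285 = 733 - 285 = 448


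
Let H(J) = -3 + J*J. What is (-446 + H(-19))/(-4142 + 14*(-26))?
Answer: 44/2253 ≈ 0.019530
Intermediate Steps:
H(J) = -3 + J²
(-446 + H(-19))/(-4142 + 14*(-26)) = (-446 + (-3 + (-19)²))/(-4142 + 14*(-26)) = (-446 + (-3 + 361))/(-4142 - 364) = (-446 + 358)/(-4506) = -88*(-1/4506) = 44/2253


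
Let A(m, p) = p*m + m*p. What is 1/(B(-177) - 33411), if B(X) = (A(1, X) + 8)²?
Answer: 1/86305 ≈ 1.1587e-5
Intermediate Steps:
A(m, p) = 2*m*p (A(m, p) = m*p + m*p = 2*m*p)
B(X) = (8 + 2*X)² (B(X) = (2*1*X + 8)² = (2*X + 8)² = (8 + 2*X)²)
1/(B(-177) - 33411) = 1/(4*(4 - 177)² - 33411) = 1/(4*(-173)² - 33411) = 1/(4*29929 - 33411) = 1/(119716 - 33411) = 1/86305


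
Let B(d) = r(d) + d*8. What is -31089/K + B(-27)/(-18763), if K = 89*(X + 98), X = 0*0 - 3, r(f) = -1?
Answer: -581488172/158641165 ≈ -3.6654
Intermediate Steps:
X = -3 (X = 0 - 3 = -3)
B(d) = -1 + 8*d (B(d) = -1 + d*8 = -1 + 8*d)
K = 8455 (K = 89*(-3 + 98) = 89*95 = 8455)
-31089/K + B(-27)/(-18763) = -31089/8455 + (-1 + 8*(-27))/(-18763) = -31089*1/8455 + (-1 - 216)*(-1/18763) = -31089/8455 - 217*(-1/18763) = -31089/8455 + 217/18763 = -581488172/158641165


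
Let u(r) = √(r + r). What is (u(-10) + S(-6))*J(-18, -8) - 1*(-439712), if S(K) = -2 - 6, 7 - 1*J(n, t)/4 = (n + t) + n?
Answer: 438080 + 408*I*√5 ≈ 4.3808e+5 + 912.32*I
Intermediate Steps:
J(n, t) = 28 - 8*n - 4*t (J(n, t) = 28 - 4*((n + t) + n) = 28 - 4*(t + 2*n) = 28 + (-8*n - 4*t) = 28 - 8*n - 4*t)
S(K) = -8
u(r) = √2*√r (u(r) = √(2*r) = √2*√r)
(u(-10) + S(-6))*J(-18, -8) - 1*(-439712) = (√2*√(-10) - 8)*(28 - 8*(-18) - 4*(-8)) - 1*(-439712) = (√2*(I*√10) - 8)*(28 + 144 + 32) + 439712 = (2*I*√5 - 8)*204 + 439712 = (-8 + 2*I*√5)*204 + 439712 = (-1632 + 408*I*√5) + 439712 = 438080 + 408*I*√5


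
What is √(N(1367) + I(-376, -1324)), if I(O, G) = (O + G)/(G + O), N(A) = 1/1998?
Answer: √443778/666 ≈ 1.0002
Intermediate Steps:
N(A) = 1/1998
I(O, G) = 1 (I(O, G) = (G + O)/(G + O) = 1)
√(N(1367) + I(-376, -1324)) = √(1/1998 + 1) = √(1999/1998) = √443778/666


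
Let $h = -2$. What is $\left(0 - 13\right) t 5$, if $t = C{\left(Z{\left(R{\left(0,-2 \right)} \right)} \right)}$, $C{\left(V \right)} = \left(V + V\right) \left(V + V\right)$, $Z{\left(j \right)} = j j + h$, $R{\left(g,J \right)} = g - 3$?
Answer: $-12740$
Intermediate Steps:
$R{\left(g,J \right)} = -3 + g$
$Z{\left(j \right)} = -2 + j^{2}$ ($Z{\left(j \right)} = j j - 2 = j^{2} - 2 = -2 + j^{2}$)
$C{\left(V \right)} = 4 V^{2}$ ($C{\left(V \right)} = 2 V 2 V = 4 V^{2}$)
$t = 196$ ($t = 4 \left(-2 + \left(-3 + 0\right)^{2}\right)^{2} = 4 \left(-2 + \left(-3\right)^{2}\right)^{2} = 4 \left(-2 + 9\right)^{2} = 4 \cdot 7^{2} = 4 \cdot 49 = 196$)
$\left(0 - 13\right) t 5 = \left(0 - 13\right) 196 \cdot 5 = \left(-13\right) 196 \cdot 5 = \left(-2548\right) 5 = -12740$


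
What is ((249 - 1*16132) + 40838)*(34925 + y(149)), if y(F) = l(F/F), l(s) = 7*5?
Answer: 872426800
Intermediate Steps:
l(s) = 35
y(F) = 35
((249 - 1*16132) + 40838)*(34925 + y(149)) = ((249 - 1*16132) + 40838)*(34925 + 35) = ((249 - 16132) + 40838)*34960 = (-15883 + 40838)*34960 = 24955*34960 = 872426800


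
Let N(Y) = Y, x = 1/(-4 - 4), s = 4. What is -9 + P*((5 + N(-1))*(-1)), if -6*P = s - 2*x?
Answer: -37/6 ≈ -6.1667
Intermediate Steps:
x = -⅛ (x = 1/(-8) = -⅛ ≈ -0.12500)
P = -17/24 (P = -(4 - 2*(-⅛))/6 = -(4 + ¼)/6 = -⅙*17/4 = -17/24 ≈ -0.70833)
-9 + P*((5 + N(-1))*(-1)) = -9 - 17*(5 - 1)*(-1)/24 = -9 - 17*(-1)/6 = -9 - 17/24*(-4) = -9 + 17/6 = -37/6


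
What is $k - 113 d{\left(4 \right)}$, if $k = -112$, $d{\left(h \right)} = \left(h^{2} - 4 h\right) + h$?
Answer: $-564$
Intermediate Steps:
$d{\left(h \right)} = h^{2} - 3 h$
$k - 113 d{\left(4 \right)} = -112 - 113 \cdot 4 \left(-3 + 4\right) = -112 - 113 \cdot 4 \cdot 1 = -112 - 452 = -564$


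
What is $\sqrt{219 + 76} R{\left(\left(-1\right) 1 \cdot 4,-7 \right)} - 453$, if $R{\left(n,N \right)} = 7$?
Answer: $-453 + 7 \sqrt{295} \approx -332.77$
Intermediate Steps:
$\sqrt{219 + 76} R{\left(\left(-1\right) 1 \cdot 4,-7 \right)} - 453 = \sqrt{219 + 76} \cdot 7 - 453 = \sqrt{295} \cdot 7 - 453 = 7 \sqrt{295} - 453 = -453 + 7 \sqrt{295}$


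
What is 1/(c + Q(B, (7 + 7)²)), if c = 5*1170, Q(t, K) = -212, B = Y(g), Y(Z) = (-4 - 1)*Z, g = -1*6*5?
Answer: 1/5638 ≈ 0.00017737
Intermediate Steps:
g = -30 (g = -6*5 = -30)
Y(Z) = -5*Z
B = 150 (B = -5*(-30) = 150)
c = 5850
1/(c + Q(B, (7 + 7)²)) = 1/(5850 - 212) = 1/5638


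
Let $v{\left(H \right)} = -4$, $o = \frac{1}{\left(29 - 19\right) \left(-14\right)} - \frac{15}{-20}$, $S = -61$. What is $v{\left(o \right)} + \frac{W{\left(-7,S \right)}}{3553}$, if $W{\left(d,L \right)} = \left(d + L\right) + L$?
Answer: $- \frac{14341}{3553} \approx -4.0363$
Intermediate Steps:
$W{\left(d,L \right)} = d + 2 L$ ($W{\left(d,L \right)} = \left(L + d\right) + L = d + 2 L$)
$o = \frac{26}{35}$ ($o = \frac{1}{10} \left(- \frac{1}{14}\right) - - \frac{3}{4} = \frac{1}{10} \left(- \frac{1}{14}\right) + \frac{3}{4} = - \frac{1}{140} + \frac{3}{4} = \frac{26}{35} \approx 0.74286$)
$v{\left(o \right)} + \frac{W{\left(-7,S \right)}}{3553} = -4 + \frac{-7 + 2 \left(-61\right)}{3553} = -4 + \left(-7 - 122\right) \frac{1}{3553} = -4 - \frac{129}{3553} = - \frac{14341}{3553}$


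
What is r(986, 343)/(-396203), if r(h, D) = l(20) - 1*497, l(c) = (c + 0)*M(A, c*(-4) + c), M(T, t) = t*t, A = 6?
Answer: -71503/396203 ≈ -0.18047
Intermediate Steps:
M(T, t) = t**2
l(c) = 9*c**3 (l(c) = (c + 0)*(c*(-4) + c)**2 = c*(-4*c + c)**2 = c*(-3*c)**2 = c*(9*c**2) = 9*c**3)
r(h, D) = 71503 (r(h, D) = 9*20**3 - 1*497 = 9*8000 - 497 = 72000 - 497 = 71503)
r(986, 343)/(-396203) = 71503/(-396203) = 71503*(-1/396203) = -71503/396203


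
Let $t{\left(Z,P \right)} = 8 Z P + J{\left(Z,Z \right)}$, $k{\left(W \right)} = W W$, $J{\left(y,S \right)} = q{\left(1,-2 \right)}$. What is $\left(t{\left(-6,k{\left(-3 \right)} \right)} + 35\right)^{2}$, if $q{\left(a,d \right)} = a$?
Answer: $156816$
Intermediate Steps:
$J{\left(y,S \right)} = 1$
$k{\left(W \right)} = W^{2}$
$t{\left(Z,P \right)} = 1 + 8 P Z$ ($t{\left(Z,P \right)} = 8 Z P + 1 = 8 P Z + 1 = 1 + 8 P Z$)
$\left(t{\left(-6,k{\left(-3 \right)} \right)} + 35\right)^{2} = \left(\left(1 + 8 \left(-3\right)^{2} \left(-6\right)\right) + 35\right)^{2} = \left(\left(1 + 8 \cdot 9 \left(-6\right)\right) + 35\right)^{2} = \left(\left(1 - 432\right) + 35\right)^{2} = \left(-431 + 35\right)^{2} = \left(-396\right)^{2} = 156816$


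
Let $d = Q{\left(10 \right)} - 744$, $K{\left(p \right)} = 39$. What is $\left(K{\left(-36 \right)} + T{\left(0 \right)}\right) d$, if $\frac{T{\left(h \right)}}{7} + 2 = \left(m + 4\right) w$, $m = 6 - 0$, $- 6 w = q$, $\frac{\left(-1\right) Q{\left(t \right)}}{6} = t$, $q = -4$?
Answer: $-57620$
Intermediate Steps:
$Q{\left(t \right)} = - 6 t$
$w = \frac{2}{3}$ ($w = \left(- \frac{1}{6}\right) \left(-4\right) = \frac{2}{3} \approx 0.66667$)
$m = 6$ ($m = 6 + 0 = 6$)
$T{\left(h \right)} = \frac{98}{3}$ ($T{\left(h \right)} = -14 + 7 \left(6 + 4\right) \frac{2}{3} = -14 + 7 \cdot 10 \cdot \frac{2}{3} = -14 + 7 \cdot \frac{20}{3} = -14 + \frac{140}{3} = \frac{98}{3}$)
$d = -804$ ($d = \left(-6\right) 10 - 744 = -60 - 744 = -804$)
$\left(K{\left(-36 \right)} + T{\left(0 \right)}\right) d = \left(39 + \frac{98}{3}\right) \left(-804\right) = \frac{215}{3} \left(-804\right) = -57620$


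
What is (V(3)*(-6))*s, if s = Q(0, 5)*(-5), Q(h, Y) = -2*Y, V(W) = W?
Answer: -900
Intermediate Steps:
s = 50 (s = -2*5*(-5) = -10*(-5) = 50)
(V(3)*(-6))*s = (3*(-6))*50 = -18*50 = -900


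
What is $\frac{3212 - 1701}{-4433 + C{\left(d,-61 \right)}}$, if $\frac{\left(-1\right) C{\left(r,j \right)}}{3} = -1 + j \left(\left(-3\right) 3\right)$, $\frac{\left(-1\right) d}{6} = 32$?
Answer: $- \frac{1511}{6077} \approx -0.24864$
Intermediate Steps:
$d = -192$ ($d = \left(-6\right) 32 = -192$)
$C{\left(r,j \right)} = 3 + 27 j$ ($C{\left(r,j \right)} = - 3 \left(-1 + j \left(\left(-3\right) 3\right)\right) = - 3 \left(-1 + j \left(-9\right)\right) = - 3 \left(-1 - 9 j\right) = 3 + 27 j$)
$\frac{3212 - 1701}{-4433 + C{\left(d,-61 \right)}} = \frac{3212 - 1701}{-4433 + \left(3 + 27 \left(-61\right)\right)} = \frac{1511}{-4433 + \left(3 - 1647\right)} = \frac{1511}{-4433 - 1644} = \frac{1511}{-6077} = 1511 \left(- \frac{1}{6077}\right) = - \frac{1511}{6077}$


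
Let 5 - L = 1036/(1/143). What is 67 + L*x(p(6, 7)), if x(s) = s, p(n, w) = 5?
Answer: -740648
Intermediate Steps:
L = -148143 (L = 5 - 1036/(1/143) = 5 - 1036/1/143 = 5 - 1036*143 = 5 - 1*148148 = 5 - 148148 = -148143)
67 + L*x(p(6, 7)) = 67 - 148143*5 = 67 - 740715 = -740648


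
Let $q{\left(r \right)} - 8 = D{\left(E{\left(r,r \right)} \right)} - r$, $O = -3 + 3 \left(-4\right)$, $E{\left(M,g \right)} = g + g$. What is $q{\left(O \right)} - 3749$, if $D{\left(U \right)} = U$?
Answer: $-3756$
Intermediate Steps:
$E{\left(M,g \right)} = 2 g$
$O = -15$ ($O = -3 - 12 = -15$)
$q{\left(r \right)} = 8 + r$ ($q{\left(r \right)} = 8 + \left(2 r - r\right) = 8 + r$)
$q{\left(O \right)} - 3749 = \left(8 - 15\right) - 3749 = -7 - 3749 = -3756$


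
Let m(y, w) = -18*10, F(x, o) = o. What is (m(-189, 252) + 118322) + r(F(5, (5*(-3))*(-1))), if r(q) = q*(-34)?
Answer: 117632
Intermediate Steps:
r(q) = -34*q
m(y, w) = -180
(m(-189, 252) + 118322) + r(F(5, (5*(-3))*(-1))) = (-180 + 118322) - 34*5*(-3)*(-1) = 118142 - (-510)*(-1) = 118142 - 34*15 = 118142 - 510 = 117632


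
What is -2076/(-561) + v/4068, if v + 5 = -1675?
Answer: 208408/63393 ≈ 3.2876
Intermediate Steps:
v = -1680 (v = -5 - 1675 = -1680)
-2076/(-561) + v/4068 = -2076/(-561) - 1680/4068 = -2076*(-1/561) - 1680*1/4068 = 692/187 - 140/339 = 208408/63393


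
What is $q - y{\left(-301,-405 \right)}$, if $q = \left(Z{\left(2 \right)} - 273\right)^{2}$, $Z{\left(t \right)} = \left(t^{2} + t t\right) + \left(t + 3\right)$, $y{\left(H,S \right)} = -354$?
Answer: $67954$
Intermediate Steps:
$Z{\left(t \right)} = 3 + t + 2 t^{2}$ ($Z{\left(t \right)} = \left(t^{2} + t^{2}\right) + \left(3 + t\right) = 2 t^{2} + \left(3 + t\right) = 3 + t + 2 t^{2}$)
$q = 67600$ ($q = \left(\left(3 + 2 + 2 \cdot 2^{2}\right) - 273\right)^{2} = \left(\left(3 + 2 + 2 \cdot 4\right) - 273\right)^{2} = \left(\left(3 + 2 + 8\right) - 273\right)^{2} = \left(13 - 273\right)^{2} = \left(-260\right)^{2} = 67600$)
$q - y{\left(-301,-405 \right)} = 67600 - -354 = 67600 + 354 = 67954$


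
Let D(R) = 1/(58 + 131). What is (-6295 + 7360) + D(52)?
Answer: 201286/189 ≈ 1065.0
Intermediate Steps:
D(R) = 1/189
(-6295 + 7360) + D(52) = (-6295 + 7360) + 1/189 = 1065 + 1/189 = 201286/189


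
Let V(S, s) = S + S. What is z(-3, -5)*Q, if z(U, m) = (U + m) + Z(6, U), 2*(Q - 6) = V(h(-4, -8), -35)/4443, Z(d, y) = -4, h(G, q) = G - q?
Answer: -106648/1481 ≈ -72.011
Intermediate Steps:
V(S, s) = 2*S
Q = 26662/4443 (Q = 6 + ((2*(-4 - 1*(-8)))/4443)/2 = 6 + ((2*(-4 + 8))*(1/4443))/2 = 6 + ((2*4)*(1/4443))/2 = 6 + (8*(1/4443))/2 = 6 + (½)*(8/4443) = 6 + 4/4443 = 26662/4443 ≈ 6.0009)
z(U, m) = -4 + U + m (z(U, m) = (U + m) - 4 = -4 + U + m)
z(-3, -5)*Q = (-4 - 3 - 5)*(26662/4443) = -12*26662/4443 = -106648/1481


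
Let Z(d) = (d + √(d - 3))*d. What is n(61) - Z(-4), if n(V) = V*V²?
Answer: 226965 + 4*I*√7 ≈ 2.2697e+5 + 10.583*I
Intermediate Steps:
n(V) = V³
Z(d) = d*(d + √(-3 + d)) (Z(d) = (d + √(-3 + d))*d = d*(d + √(-3 + d)))
n(61) - Z(-4) = 61³ - (-4)*(-4 + √(-3 - 4)) = 226981 - (-4)*(-4 + √(-7)) = 226981 - (-4)*(-4 + I*√7) = 226981 - (16 - 4*I*√7) = 226981 + (-16 + 4*I*√7) = 226965 + 4*I*√7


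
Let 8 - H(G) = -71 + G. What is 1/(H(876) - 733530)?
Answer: -1/734327 ≈ -1.3618e-6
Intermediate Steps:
H(G) = 79 - G (H(G) = 8 - (-71 + G) = 8 + (71 - G) = 79 - G)
1/(H(876) - 733530) = 1/((79 - 1*876) - 733530) = 1/((79 - 876) - 733530) = 1/(-797 - 733530) = 1/(-734327) = -1/734327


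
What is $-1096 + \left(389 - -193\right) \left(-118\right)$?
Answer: $-69772$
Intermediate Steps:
$-1096 + \left(389 - -193\right) \left(-118\right) = -1096 + \left(389 + 193\right) \left(-118\right) = -1096 + 582 \left(-118\right) = -1096 - 68676 = -69772$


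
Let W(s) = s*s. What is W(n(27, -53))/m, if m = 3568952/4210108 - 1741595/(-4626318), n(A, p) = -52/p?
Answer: 248427428934048/315925181453197 ≈ 0.78635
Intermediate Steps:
W(s) = s**2
m = 5960852480249/4869324605586 (m = 3568952*(1/4210108) - 1741595*(-1/4626318) = 892238/1052527 + 1741595/4626318 = 5960852480249/4869324605586 ≈ 1.2242)
W(n(27, -53))/m = (-52/(-53))**2/(5960852480249/4869324605586) = (-52*(-1/53))**2*(4869324605586/5960852480249) = (52/53)**2*(4869324605586/5960852480249) = (2704/2809)*(4869324605586/5960852480249) = 248427428934048/315925181453197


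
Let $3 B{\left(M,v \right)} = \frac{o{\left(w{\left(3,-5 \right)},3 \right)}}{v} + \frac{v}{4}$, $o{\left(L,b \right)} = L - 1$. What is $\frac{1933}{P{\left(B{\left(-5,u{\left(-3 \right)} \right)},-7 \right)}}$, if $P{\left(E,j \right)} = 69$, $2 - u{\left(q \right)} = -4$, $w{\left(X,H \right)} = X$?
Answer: $\frac{1933}{69} \approx 28.014$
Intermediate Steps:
$o{\left(L,b \right)} = -1 + L$
$u{\left(q \right)} = 6$ ($u{\left(q \right)} = 2 - -4 = 2 + 4 = 6$)
$B{\left(M,v \right)} = \frac{v}{12} + \frac{2}{3 v}$ ($B{\left(M,v \right)} = \frac{\frac{-1 + 3}{v} + \frac{v}{4}}{3} = \frac{\frac{2}{v} + v \frac{1}{4}}{3} = \frac{\frac{2}{v} + \frac{v}{4}}{3} = \frac{v}{12} + \frac{2}{3 v}$)
$\frac{1933}{P{\left(B{\left(-5,u{\left(-3 \right)} \right)},-7 \right)}} = \frac{1933}{69}$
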